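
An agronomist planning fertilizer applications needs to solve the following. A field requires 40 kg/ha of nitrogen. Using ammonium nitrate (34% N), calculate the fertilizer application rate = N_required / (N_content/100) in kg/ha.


Rate = N_required / (N_content / 100)
     = 40 / (34 / 100)
     = 40 / 0.34
     = 117.65 kg/ha


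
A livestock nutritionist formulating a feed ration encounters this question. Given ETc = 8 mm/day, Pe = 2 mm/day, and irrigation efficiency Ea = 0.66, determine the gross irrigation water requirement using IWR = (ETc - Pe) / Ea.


IWR = (ETc - Pe) / Ea
    = (8 - 2) / 0.66
    = 6 / 0.66
    = 9.09 mm/day


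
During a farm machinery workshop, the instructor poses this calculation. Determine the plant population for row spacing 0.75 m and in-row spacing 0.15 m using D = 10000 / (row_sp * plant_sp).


D = 10000 / (row_sp * plant_sp)
  = 10000 / (0.75 * 0.15)
  = 10000 / 0.1125
  = 88888.89 plants/ha


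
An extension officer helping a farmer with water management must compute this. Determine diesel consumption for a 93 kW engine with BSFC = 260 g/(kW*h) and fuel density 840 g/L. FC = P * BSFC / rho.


FC = P * BSFC / rho_fuel
   = 93 * 260 / 840
   = 24180 / 840
   = 28.79 L/h


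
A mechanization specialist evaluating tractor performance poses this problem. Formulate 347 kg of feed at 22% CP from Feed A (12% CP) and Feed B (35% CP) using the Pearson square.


parts_A = CP_b - target = 35 - 22 = 13
parts_B = target - CP_a = 22 - 12 = 10
total_parts = 13 + 10 = 23
Feed A = 347 * 13 / 23 = 196.13 kg
Feed B = 347 * 10 / 23 = 150.87 kg

196.13 kg


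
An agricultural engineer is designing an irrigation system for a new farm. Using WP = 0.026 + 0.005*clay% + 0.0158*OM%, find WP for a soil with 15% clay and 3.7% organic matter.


WP = 0.026 + 0.005*15 + 0.0158*3.7
   = 0.026 + 0.0750 + 0.0585
   = 0.1595


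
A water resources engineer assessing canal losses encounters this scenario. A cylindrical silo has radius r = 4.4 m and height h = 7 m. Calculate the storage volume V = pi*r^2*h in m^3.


V = pi * r^2 * h
  = pi * 4.4^2 * 7
  = pi * 19.36 * 7
  = 425.75 m^3


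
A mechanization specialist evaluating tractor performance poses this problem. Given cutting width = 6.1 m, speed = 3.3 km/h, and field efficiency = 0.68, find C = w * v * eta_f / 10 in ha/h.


C = w * v * eta_f / 10
  = 6.1 * 3.3 * 0.68 / 10
  = 13.69 / 10
  = 1.37 ha/h


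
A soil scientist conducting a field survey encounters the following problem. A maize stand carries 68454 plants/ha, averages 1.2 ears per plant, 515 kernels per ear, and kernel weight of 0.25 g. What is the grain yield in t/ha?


Y = density * ears * kernels * kw
  = 68454 * 1.2 * 515 * 0.25 g/ha
  = 10576143 g/ha
  = 10576.14 kg/ha = 10.58 t/ha


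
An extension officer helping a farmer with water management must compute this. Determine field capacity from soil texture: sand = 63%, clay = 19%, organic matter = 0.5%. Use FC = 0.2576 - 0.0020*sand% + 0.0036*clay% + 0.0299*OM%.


FC = 0.2576 - 0.0020*63 + 0.0036*19 + 0.0299*0.5
   = 0.2576 - 0.1260 + 0.0684 + 0.0150
   = 0.2150


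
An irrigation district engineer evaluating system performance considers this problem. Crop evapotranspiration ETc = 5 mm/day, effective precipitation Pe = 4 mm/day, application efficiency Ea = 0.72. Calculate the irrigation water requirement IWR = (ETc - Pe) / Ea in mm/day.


IWR = (ETc - Pe) / Ea
    = (5 - 4) / 0.72
    = 1 / 0.72
    = 1.39 mm/day


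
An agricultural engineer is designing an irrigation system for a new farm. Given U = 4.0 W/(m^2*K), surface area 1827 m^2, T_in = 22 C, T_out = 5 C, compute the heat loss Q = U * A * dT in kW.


dT = 22 - (5) = 17 K
Q = U * A * dT
  = 4.0 * 1827 * 17
  = 124236 W = 124.24 kW


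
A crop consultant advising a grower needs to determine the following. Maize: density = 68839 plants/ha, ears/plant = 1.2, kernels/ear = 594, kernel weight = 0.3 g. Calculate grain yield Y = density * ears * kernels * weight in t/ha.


Y = density * ears * kernels * kw
  = 68839 * 1.2 * 594 * 0.3 g/ha
  = 14720531.76 g/ha
  = 14720.53 kg/ha = 14.72 t/ha


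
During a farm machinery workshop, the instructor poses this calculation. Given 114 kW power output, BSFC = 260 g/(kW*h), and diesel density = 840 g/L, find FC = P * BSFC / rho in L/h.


FC = P * BSFC / rho_fuel
   = 114 * 260 / 840
   = 29640 / 840
   = 35.29 L/h


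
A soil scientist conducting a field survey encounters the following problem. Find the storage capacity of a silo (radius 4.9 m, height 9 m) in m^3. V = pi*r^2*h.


V = pi * r^2 * h
  = pi * 4.9^2 * 9
  = pi * 24.01 * 9
  = 678.87 m^3


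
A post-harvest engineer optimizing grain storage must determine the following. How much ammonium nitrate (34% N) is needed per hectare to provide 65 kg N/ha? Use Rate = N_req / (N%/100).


Rate = N_required / (N_content / 100)
     = 65 / (34 / 100)
     = 65 / 0.34
     = 191.18 kg/ha


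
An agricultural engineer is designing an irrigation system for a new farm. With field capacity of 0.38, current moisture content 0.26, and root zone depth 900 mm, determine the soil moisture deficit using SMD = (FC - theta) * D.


SMD = (FC - theta) * D
    = (0.38 - 0.26) * 900
    = 0.120 * 900
    = 108 mm


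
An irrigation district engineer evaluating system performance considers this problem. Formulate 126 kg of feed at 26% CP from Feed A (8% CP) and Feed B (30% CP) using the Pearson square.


parts_A = CP_b - target = 30 - 26 = 4
parts_B = target - CP_a = 26 - 8 = 18
total_parts = 4 + 18 = 22
Feed A = 126 * 4 / 22 = 22.91 kg
Feed B = 126 * 18 / 22 = 103.09 kg

22.91 kg


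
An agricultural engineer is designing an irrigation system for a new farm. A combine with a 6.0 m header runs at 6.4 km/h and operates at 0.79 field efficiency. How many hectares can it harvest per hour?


C = w * v * eta_f / 10
  = 6.0 * 6.4 * 0.79 / 10
  = 30.34 / 10
  = 3.03 ha/h


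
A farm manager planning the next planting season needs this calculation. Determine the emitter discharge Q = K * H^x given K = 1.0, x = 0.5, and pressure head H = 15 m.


Q = K * H^x
  = 1.0 * 15^0.5
  = 1.0 * 3.8730
  = 3.87 L/h


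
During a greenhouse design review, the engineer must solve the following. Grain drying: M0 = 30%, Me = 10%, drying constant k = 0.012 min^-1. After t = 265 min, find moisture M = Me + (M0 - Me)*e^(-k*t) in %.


M = Me + (M0 - Me) * e^(-k*t)
  = 10 + (30 - 10) * e^(-0.012*265)
  = 10 + 20 * e^(-3.180)
  = 10 + 20 * 0.04159
  = 10 + 0.8317
  = 10.83%


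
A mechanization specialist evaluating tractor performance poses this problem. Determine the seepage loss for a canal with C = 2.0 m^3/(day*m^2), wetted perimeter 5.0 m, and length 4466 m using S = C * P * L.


S = C * P * L
  = 2.0 * 5.0 * 4466
  = 44660 m^3/day


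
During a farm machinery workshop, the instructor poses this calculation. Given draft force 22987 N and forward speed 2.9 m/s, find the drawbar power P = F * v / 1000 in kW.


P = F * v / 1000
  = 22987 * 2.9 / 1000
  = 66662.30 / 1000
  = 66.66 kW


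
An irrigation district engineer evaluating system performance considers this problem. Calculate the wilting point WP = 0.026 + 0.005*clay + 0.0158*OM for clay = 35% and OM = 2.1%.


WP = 0.026 + 0.005*35 + 0.0158*2.1
   = 0.026 + 0.1750 + 0.0332
   = 0.2342


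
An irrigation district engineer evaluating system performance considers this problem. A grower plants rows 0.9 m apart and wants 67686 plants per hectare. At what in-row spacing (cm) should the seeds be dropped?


spacing = 10000 / (row_sp * density)
        = 10000 / (0.9 * 67686)
        = 10000 / 60917.40
        = 0.16416 m = 16.42 cm


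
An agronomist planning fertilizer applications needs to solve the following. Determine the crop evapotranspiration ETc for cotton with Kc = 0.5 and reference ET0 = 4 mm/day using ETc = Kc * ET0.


ETc = Kc * ET0
    = 0.5 * 4
    = 2 mm/day


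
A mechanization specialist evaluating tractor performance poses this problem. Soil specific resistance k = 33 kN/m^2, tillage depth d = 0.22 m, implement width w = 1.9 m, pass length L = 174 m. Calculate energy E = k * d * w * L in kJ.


E = k * d * w * L
  = 33 * 0.22 * 1.9 * 174
  = 2400.16 kJ


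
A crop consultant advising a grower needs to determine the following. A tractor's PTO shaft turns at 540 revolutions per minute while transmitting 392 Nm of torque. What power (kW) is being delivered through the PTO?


P = 2*pi*n*T / 60000
  = 2*pi * 540 * 392 / 60000
  = 1330024.67 / 60000
  = 22.17 kW


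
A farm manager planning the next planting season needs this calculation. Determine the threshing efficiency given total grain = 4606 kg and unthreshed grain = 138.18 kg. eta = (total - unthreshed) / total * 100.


eta = (total - unthreshed) / total * 100
    = (4606 - 138.18) / 4606 * 100
    = 4467.82 / 4606 * 100
    = 97%


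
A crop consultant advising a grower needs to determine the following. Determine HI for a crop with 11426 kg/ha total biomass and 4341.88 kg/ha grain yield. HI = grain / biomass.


HI = grain_yield / biomass
   = 4341.88 / 11426
   = 0.38


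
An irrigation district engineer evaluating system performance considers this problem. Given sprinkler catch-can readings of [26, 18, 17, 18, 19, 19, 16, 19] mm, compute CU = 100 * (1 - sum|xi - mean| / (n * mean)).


xbar = 152 / 8 = 19
sum|xi - xbar| = 14
CU = 100 * (1 - 14 / (8 * 19))
   = 100 * (1 - 0.0921)
   = 90.79%


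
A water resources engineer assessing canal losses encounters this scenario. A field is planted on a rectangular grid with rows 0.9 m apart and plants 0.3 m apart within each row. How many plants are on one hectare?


D = 10000 / (row_sp * plant_sp)
  = 10000 / (0.9 * 0.3)
  = 10000 / 0.2700
  = 37037.04 plants/ha


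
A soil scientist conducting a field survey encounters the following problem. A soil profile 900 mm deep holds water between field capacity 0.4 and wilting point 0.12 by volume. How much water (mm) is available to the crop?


AW = (FC - WP) * D
   = (0.4 - 0.12) * 900
   = 0.28 * 900
   = 252 mm


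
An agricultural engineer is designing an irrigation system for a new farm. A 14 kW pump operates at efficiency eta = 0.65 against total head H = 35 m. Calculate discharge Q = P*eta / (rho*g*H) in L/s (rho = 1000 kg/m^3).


Q = (P * 1000 * eta) / (rho * g * H)
  = (14 * 1000 * 0.65) / (1000 * 9.81 * 35)
  = 9100 / 343350
  = 0.02650 m^3/s = 26.50 L/s


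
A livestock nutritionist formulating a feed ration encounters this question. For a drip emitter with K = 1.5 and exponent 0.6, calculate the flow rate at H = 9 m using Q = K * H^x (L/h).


Q = K * H^x
  = 1.5 * 9^0.6
  = 1.5 * 3.7372
  = 5.61 L/h


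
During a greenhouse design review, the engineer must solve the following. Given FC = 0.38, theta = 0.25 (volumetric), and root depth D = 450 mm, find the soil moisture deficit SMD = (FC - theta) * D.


SMD = (FC - theta) * D
    = (0.38 - 0.25) * 450
    = 0.130 * 450
    = 58.50 mm


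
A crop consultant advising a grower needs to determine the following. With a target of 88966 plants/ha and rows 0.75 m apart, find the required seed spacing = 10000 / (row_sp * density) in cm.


spacing = 10000 / (row_sp * density)
        = 10000 / (0.75 * 88966)
        = 10000 / 66724.50
        = 0.14987 m = 14.99 cm


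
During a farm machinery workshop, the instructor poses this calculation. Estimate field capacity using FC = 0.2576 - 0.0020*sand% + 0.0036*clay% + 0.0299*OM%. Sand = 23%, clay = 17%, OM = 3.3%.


FC = 0.2576 - 0.0020*23 + 0.0036*17 + 0.0299*3.3
   = 0.2576 - 0.0460 + 0.0612 + 0.0987
   = 0.3715


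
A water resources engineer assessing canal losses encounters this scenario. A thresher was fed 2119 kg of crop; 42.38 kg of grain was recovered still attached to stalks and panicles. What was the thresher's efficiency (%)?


eta = (total - unthreshed) / total * 100
    = (2119 - 42.38) / 2119 * 100
    = 2076.62 / 2119 * 100
    = 98%


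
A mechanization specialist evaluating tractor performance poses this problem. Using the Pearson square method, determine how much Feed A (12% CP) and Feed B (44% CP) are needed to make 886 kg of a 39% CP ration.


parts_A = CP_b - target = 44 - 39 = 5
parts_B = target - CP_a = 39 - 12 = 27
total_parts = 5 + 27 = 32
Feed A = 886 * 5 / 32 = 138.44 kg
Feed B = 886 * 27 / 32 = 747.56 kg

138.44 kg


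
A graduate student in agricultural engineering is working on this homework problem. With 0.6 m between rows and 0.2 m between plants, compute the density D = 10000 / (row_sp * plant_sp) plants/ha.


D = 10000 / (row_sp * plant_sp)
  = 10000 / (0.6 * 0.2)
  = 10000 / 0.1200
  = 83333.33 plants/ha


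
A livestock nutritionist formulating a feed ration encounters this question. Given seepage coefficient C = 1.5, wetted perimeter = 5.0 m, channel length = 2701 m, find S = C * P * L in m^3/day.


S = C * P * L
  = 1.5 * 5.0 * 2701
  = 20257.50 m^3/day


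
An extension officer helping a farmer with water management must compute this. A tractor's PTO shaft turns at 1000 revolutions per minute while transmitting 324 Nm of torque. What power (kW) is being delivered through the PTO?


P = 2*pi*n*T / 60000
  = 2*pi * 1000 * 324 / 60000
  = 2035752.04 / 60000
  = 33.93 kW


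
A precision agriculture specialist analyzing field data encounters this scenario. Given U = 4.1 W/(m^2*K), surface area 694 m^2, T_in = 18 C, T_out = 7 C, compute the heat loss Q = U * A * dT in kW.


dT = 18 - (7) = 11 K
Q = U * A * dT
  = 4.1 * 694 * 11
  = 31299.40 W = 31.30 kW


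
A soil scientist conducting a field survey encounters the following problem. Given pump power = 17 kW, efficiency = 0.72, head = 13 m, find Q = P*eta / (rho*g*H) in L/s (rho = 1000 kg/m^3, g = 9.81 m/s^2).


Q = (P * 1000 * eta) / (rho * g * H)
  = (17 * 1000 * 0.72) / (1000 * 9.81 * 13)
  = 12240 / 127530
  = 0.09598 m^3/s = 95.98 L/s


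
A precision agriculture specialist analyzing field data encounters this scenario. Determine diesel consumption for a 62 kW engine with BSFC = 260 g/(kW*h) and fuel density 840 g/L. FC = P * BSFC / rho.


FC = P * BSFC / rho_fuel
   = 62 * 260 / 840
   = 16120 / 840
   = 19.19 L/h


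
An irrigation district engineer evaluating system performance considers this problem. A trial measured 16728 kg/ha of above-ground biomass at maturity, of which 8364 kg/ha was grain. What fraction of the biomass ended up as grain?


HI = grain_yield / biomass
   = 8364 / 16728
   = 0.50


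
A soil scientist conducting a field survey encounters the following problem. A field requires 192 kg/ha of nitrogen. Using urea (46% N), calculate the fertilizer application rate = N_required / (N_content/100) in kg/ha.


Rate = N_required / (N_content / 100)
     = 192 / (46 / 100)
     = 192 / 0.46
     = 417.39 kg/ha


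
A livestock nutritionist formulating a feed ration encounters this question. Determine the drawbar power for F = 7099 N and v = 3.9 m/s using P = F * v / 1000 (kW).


P = F * v / 1000
  = 7099 * 3.9 / 1000
  = 27686.10 / 1000
  = 27.69 kW


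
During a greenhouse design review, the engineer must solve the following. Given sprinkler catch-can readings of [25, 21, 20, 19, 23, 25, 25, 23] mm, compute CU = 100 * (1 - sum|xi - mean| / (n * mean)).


xbar = 181 / 8 = 22.625
sum|xi - xbar| = 15.750
CU = 100 * (1 - 15.750 / (8 * 22.625))
   = 100 * (1 - 0.0870)
   = 91.30%


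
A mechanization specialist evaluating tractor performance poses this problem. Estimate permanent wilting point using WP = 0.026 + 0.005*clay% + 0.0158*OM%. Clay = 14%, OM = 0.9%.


WP = 0.026 + 0.005*14 + 0.0158*0.9
   = 0.026 + 0.0700 + 0.0142
   = 0.1102


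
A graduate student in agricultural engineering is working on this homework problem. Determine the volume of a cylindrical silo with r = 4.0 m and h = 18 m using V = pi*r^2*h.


V = pi * r^2 * h
  = pi * 4.0^2 * 18
  = pi * 16 * 18
  = 904.78 m^3


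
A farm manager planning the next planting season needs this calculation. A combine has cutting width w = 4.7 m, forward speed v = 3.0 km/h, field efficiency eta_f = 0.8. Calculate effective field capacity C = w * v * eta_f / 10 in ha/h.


C = w * v * eta_f / 10
  = 4.7 * 3.0 * 0.8 / 10
  = 11.28 / 10
  = 1.13 ha/h


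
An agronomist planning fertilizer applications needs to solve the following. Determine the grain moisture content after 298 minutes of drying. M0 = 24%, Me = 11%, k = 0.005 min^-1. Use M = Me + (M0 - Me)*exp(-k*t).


M = Me + (M0 - Me) * e^(-k*t)
  = 11 + (24 - 11) * e^(-0.005*298)
  = 11 + 13 * e^(-1.490)
  = 11 + 13 * 0.22537
  = 11 + 2.9298
  = 13.93%


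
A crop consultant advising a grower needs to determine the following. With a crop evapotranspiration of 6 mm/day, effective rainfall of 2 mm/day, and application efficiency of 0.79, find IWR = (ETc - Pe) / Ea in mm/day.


IWR = (ETc - Pe) / Ea
    = (6 - 2) / 0.79
    = 4 / 0.79
    = 5.06 mm/day


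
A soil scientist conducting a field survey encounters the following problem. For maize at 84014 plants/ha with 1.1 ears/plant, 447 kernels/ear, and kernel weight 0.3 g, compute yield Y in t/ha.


Y = density * ears * kernels * kw
  = 84014 * 1.1 * 447 * 0.3 g/ha
  = 12392905.14 g/ha
  = 12392.91 kg/ha = 12.39 t/ha


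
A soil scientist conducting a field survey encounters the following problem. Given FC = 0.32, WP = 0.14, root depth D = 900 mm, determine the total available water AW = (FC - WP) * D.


AW = (FC - WP) * D
   = (0.32 - 0.14) * 900
   = 0.18 * 900
   = 162 mm


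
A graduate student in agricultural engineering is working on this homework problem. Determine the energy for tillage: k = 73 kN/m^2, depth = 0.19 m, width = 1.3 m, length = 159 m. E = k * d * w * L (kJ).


E = k * d * w * L
  = 73 * 0.19 * 1.3 * 159
  = 2866.93 kJ


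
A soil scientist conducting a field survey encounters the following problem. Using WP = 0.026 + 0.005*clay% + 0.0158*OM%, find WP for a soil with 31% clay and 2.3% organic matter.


WP = 0.026 + 0.005*31 + 0.0158*2.3
   = 0.026 + 0.1550 + 0.0363
   = 0.2173


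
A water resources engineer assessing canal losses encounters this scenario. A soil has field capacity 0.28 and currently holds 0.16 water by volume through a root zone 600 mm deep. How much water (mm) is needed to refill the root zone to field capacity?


SMD = (FC - theta) * D
    = (0.28 - 0.16) * 600
    = 0.120 * 600
    = 72 mm


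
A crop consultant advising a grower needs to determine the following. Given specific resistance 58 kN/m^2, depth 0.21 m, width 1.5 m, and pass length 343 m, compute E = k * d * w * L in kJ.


E = k * d * w * L
  = 58 * 0.21 * 1.5 * 343
  = 6266.61 kJ


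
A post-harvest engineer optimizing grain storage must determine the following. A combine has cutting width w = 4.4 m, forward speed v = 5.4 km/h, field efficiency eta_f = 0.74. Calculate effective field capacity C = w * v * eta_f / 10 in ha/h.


C = w * v * eta_f / 10
  = 4.4 * 5.4 * 0.74 / 10
  = 17.58 / 10
  = 1.76 ha/h


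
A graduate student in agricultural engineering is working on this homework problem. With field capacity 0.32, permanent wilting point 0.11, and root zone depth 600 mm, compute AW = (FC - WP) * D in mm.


AW = (FC - WP) * D
   = (0.32 - 0.11) * 600
   = 0.21 * 600
   = 126 mm


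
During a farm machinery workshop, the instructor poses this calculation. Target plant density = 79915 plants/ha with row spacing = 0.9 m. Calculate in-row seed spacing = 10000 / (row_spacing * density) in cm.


spacing = 10000 / (row_sp * density)
        = 10000 / (0.9 * 79915)
        = 10000 / 71923.50
        = 0.13904 m = 13.90 cm


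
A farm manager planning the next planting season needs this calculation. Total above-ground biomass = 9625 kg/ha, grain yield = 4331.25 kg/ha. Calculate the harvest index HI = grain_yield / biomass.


HI = grain_yield / biomass
   = 4331.25 / 9625
   = 0.45


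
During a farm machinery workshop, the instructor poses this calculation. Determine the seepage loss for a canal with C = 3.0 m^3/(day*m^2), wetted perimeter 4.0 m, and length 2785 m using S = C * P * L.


S = C * P * L
  = 3.0 * 4.0 * 2785
  = 33420 m^3/day


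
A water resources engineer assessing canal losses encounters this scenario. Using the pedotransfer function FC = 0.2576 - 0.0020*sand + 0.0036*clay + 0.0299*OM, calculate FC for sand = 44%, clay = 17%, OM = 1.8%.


FC = 0.2576 - 0.0020*44 + 0.0036*17 + 0.0299*1.8
   = 0.2576 - 0.0880 + 0.0612 + 0.0538
   = 0.2846


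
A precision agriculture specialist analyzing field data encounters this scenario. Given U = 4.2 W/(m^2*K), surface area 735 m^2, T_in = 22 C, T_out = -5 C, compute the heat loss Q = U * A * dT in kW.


dT = 22 - (-5) = 27 K
Q = U * A * dT
  = 4.2 * 735 * 27
  = 83349 W = 83.35 kW


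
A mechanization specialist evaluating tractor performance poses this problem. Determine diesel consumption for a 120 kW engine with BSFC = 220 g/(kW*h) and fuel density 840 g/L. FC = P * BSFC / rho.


FC = P * BSFC / rho_fuel
   = 120 * 220 / 840
   = 26400 / 840
   = 31.43 L/h


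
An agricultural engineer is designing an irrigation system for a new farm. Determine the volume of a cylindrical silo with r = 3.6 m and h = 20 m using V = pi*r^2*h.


V = pi * r^2 * h
  = pi * 3.6^2 * 20
  = pi * 12.96 * 20
  = 814.30 m^3


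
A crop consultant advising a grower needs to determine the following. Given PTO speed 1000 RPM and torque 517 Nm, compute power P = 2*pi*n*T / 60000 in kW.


P = 2*pi*n*T / 60000
  = 2*pi * 1000 * 517 / 60000
  = 3248406.80 / 60000
  = 54.14 kW


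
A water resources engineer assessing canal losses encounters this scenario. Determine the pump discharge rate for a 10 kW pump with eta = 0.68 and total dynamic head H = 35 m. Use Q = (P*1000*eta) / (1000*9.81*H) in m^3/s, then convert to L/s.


Q = (P * 1000 * eta) / (rho * g * H)
  = (10 * 1000 * 0.68) / (1000 * 9.81 * 35)
  = 6800 / 343350
  = 0.01980 m^3/s = 19.80 L/s


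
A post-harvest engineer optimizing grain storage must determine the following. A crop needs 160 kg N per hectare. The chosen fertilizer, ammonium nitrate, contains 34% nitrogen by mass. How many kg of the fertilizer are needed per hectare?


Rate = N_required / (N_content / 100)
     = 160 / (34 / 100)
     = 160 / 0.34
     = 470.59 kg/ha


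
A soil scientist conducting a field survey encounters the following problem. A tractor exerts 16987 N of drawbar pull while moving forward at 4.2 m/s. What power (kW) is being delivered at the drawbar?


P = F * v / 1000
  = 16987 * 4.2 / 1000
  = 71345.40 / 1000
  = 71.35 kW


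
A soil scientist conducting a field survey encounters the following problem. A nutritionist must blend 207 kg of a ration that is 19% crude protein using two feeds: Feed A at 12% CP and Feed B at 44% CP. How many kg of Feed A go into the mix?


parts_A = CP_b - target = 44 - 19 = 25
parts_B = target - CP_a = 19 - 12 = 7
total_parts = 25 + 7 = 32
Feed A = 207 * 25 / 32 = 161.72 kg
Feed B = 207 * 7 / 32 = 45.28 kg

161.72 kg


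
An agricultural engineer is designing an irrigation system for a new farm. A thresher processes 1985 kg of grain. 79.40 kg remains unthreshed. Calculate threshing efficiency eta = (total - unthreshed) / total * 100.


eta = (total - unthreshed) / total * 100
    = (1985 - 79.40) / 1985 * 100
    = 1905.60 / 1985 * 100
    = 96%


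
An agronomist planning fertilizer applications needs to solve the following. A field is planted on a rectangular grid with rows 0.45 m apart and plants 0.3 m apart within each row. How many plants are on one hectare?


D = 10000 / (row_sp * plant_sp)
  = 10000 / (0.45 * 0.3)
  = 10000 / 0.1350
  = 74074.07 plants/ha


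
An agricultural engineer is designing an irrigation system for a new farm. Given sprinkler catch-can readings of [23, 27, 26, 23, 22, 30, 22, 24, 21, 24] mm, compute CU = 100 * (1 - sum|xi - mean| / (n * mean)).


xbar = 242 / 10 = 24.200
sum|xi - xbar| = 20.800
CU = 100 * (1 - 20.800 / (10 * 24.200))
   = 100 * (1 - 0.0860)
   = 91.40%


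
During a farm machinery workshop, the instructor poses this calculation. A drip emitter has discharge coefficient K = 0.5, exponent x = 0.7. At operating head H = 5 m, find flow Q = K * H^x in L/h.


Q = K * H^x
  = 0.5 * 5^0.7
  = 0.5 * 3.0852
  = 1.54 L/h


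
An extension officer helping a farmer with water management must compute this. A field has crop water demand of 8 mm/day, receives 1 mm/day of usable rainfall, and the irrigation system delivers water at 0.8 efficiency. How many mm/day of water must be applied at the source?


IWR = (ETc - Pe) / Ea
    = (8 - 1) / 0.8
    = 7 / 0.8
    = 8.75 mm/day


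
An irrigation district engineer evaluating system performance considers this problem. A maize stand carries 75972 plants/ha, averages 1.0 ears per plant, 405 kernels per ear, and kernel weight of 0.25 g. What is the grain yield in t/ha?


Y = density * ears * kernels * kw
  = 75972 * 1.0 * 405 * 0.25 g/ha
  = 7692165 g/ha
  = 7692.17 kg/ha = 7.69 t/ha


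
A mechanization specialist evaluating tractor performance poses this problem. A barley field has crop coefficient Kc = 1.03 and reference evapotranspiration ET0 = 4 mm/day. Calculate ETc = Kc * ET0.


ETc = Kc * ET0
    = 1.03 * 4
    = 4.12 mm/day


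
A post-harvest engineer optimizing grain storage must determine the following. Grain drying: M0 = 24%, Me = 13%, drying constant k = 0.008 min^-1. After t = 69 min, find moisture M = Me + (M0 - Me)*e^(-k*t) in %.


M = Me + (M0 - Me) * e^(-k*t)
  = 13 + (24 - 13) * e^(-0.008*69)
  = 13 + 11 * e^(-0.552)
  = 13 + 11 * 0.57580
  = 13 + 6.3338
  = 19.33%


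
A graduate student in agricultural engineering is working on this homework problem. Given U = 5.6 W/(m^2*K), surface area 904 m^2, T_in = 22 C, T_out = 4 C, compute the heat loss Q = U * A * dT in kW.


dT = 22 - (4) = 18 K
Q = U * A * dT
  = 5.6 * 904 * 18
  = 91123.20 W = 91.12 kW


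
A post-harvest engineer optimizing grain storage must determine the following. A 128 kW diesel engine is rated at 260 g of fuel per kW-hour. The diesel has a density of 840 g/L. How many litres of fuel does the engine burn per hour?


FC = P * BSFC / rho_fuel
   = 128 * 260 / 840
   = 33280 / 840
   = 39.62 L/h


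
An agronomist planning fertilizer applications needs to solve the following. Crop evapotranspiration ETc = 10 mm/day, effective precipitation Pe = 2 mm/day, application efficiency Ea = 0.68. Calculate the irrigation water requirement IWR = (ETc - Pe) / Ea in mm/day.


IWR = (ETc - Pe) / Ea
    = (10 - 2) / 0.68
    = 8 / 0.68
    = 11.76 mm/day


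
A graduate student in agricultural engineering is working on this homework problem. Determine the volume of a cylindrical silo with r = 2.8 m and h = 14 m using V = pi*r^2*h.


V = pi * r^2 * h
  = pi * 2.8^2 * 14
  = pi * 7.84 * 14
  = 344.82 m^3


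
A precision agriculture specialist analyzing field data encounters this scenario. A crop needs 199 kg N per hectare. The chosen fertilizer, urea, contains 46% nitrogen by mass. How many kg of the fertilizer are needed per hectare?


Rate = N_required / (N_content / 100)
     = 199 / (46 / 100)
     = 199 / 0.46
     = 432.61 kg/ha


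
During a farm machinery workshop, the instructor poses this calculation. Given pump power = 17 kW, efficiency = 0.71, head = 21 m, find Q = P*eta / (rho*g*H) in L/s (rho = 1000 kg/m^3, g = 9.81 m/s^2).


Q = (P * 1000 * eta) / (rho * g * H)
  = (17 * 1000 * 0.71) / (1000 * 9.81 * 21)
  = 12070 / 206010
  = 0.05859 m^3/s = 58.59 L/s


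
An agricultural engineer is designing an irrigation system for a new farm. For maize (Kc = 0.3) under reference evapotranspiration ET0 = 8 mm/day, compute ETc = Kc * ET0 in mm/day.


ETc = Kc * ET0
    = 0.3 * 8
    = 2.40 mm/day


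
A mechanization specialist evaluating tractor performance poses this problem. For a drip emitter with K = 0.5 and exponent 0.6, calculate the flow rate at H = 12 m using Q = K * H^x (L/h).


Q = K * H^x
  = 0.5 * 12^0.6
  = 0.5 * 4.4413
  = 2.22 L/h


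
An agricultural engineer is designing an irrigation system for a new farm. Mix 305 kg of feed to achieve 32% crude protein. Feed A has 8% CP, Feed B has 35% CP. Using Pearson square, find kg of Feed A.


parts_A = CP_b - target = 35 - 32 = 3
parts_B = target - CP_a = 32 - 8 = 24
total_parts = 3 + 24 = 27
Feed A = 305 * 3 / 27 = 33.89 kg
Feed B = 305 * 24 / 27 = 271.11 kg

33.89 kg


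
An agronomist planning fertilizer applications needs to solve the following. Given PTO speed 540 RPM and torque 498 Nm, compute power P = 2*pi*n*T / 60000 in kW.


P = 2*pi*n*T / 60000
  = 2*pi * 540 * 498 / 60000
  = 1689674.19 / 60000
  = 28.16 kW


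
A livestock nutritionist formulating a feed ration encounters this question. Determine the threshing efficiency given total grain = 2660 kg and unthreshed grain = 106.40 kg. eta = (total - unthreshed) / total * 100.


eta = (total - unthreshed) / total * 100
    = (2660 - 106.40) / 2660 * 100
    = 2553.60 / 2660 * 100
    = 96%


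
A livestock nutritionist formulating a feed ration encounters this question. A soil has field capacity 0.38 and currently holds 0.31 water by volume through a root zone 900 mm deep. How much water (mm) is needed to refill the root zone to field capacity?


SMD = (FC - theta) * D
    = (0.38 - 0.31) * 900
    = 0.070 * 900
    = 63 mm


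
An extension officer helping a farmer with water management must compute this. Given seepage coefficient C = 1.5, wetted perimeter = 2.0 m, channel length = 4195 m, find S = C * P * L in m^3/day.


S = C * P * L
  = 1.5 * 2.0 * 4195
  = 12585 m^3/day


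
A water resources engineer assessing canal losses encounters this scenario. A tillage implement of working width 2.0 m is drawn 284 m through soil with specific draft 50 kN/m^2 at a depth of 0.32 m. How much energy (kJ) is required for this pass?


E = k * d * w * L
  = 50 * 0.32 * 2.0 * 284
  = 9088 kJ


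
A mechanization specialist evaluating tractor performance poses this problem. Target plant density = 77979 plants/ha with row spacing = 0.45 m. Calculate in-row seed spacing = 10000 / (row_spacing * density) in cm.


spacing = 10000 / (row_sp * density)
        = 10000 / (0.45 * 77979)
        = 10000 / 35090.55
        = 0.28498 m = 28.50 cm


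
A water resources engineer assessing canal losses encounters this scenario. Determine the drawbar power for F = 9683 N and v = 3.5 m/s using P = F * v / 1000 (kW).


P = F * v / 1000
  = 9683 * 3.5 / 1000
  = 33890.50 / 1000
  = 33.89 kW


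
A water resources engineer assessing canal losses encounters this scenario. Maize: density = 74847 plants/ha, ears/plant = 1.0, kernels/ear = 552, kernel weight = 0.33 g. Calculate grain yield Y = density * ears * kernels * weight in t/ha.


Y = density * ears * kernels * kw
  = 74847 * 1.0 * 552 * 0.33 g/ha
  = 13634129.52 g/ha
  = 13634.13 kg/ha = 13.63 t/ha


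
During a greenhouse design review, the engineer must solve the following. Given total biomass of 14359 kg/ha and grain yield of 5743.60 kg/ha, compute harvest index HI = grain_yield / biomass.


HI = grain_yield / biomass
   = 5743.60 / 14359
   = 0.40


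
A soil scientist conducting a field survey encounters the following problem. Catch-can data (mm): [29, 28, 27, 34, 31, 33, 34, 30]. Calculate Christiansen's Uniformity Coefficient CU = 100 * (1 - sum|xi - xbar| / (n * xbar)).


xbar = 246 / 8 = 30.750
sum|xi - xbar| = 18
CU = 100 * (1 - 18 / (8 * 30.750))
   = 100 * (1 - 0.0732)
   = 92.68%


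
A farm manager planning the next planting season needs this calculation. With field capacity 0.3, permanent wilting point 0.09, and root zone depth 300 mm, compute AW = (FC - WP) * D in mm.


AW = (FC - WP) * D
   = (0.3 - 0.09) * 300
   = 0.21 * 300
   = 63 mm


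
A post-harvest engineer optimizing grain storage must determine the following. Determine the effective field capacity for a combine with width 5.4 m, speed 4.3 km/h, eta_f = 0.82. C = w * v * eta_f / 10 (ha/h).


C = w * v * eta_f / 10
  = 5.4 * 4.3 * 0.82 / 10
  = 19.04 / 10
  = 1.90 ha/h


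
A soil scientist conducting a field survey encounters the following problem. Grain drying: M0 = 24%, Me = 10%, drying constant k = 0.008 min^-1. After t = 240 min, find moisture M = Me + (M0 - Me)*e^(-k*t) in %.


M = Me + (M0 - Me) * e^(-k*t)
  = 10 + (24 - 10) * e^(-0.008*240)
  = 10 + 14 * e^(-1.920)
  = 10 + 14 * 0.14661
  = 10 + 2.0525
  = 12.05%


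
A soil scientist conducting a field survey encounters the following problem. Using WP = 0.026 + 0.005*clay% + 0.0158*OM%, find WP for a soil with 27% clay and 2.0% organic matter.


WP = 0.026 + 0.005*27 + 0.0158*2.0
   = 0.026 + 0.1350 + 0.0316
   = 0.1926


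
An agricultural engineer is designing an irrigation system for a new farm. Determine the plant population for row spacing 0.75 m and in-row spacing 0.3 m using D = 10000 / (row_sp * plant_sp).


D = 10000 / (row_sp * plant_sp)
  = 10000 / (0.75 * 0.3)
  = 10000 / 0.2250
  = 44444.44 plants/ha


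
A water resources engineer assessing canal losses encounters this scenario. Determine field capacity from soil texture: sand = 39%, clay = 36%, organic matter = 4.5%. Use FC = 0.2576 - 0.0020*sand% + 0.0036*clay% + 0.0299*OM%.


FC = 0.2576 - 0.0020*39 + 0.0036*36 + 0.0299*4.5
   = 0.2576 - 0.0780 + 0.1296 + 0.1346
   = 0.4438


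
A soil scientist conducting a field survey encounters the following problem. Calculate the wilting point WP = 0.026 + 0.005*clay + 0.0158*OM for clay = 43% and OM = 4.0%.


WP = 0.026 + 0.005*43 + 0.0158*4.0
   = 0.026 + 0.2150 + 0.0632
   = 0.3042


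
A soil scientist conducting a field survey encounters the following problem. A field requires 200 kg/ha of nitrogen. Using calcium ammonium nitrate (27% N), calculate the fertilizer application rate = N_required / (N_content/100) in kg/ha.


Rate = N_required / (N_content / 100)
     = 200 / (27 / 100)
     = 200 / 0.27
     = 740.74 kg/ha


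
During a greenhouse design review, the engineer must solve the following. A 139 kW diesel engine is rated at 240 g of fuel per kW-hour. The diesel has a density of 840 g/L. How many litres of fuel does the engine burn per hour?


FC = P * BSFC / rho_fuel
   = 139 * 240 / 840
   = 33360 / 840
   = 39.71 L/h


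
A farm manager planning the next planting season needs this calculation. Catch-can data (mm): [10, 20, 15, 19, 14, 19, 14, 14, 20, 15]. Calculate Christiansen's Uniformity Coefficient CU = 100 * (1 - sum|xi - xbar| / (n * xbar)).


xbar = 160 / 10 = 16
sum|xi - xbar| = 28
CU = 100 * (1 - 28 / (10 * 16))
   = 100 * (1 - 0.1750)
   = 82.50%


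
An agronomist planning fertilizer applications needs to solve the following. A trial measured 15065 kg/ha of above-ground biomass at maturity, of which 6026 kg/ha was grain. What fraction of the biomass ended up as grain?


HI = grain_yield / biomass
   = 6026 / 15065
   = 0.40


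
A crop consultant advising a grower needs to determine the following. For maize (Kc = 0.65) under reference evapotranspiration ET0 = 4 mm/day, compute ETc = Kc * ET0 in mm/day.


ETc = Kc * ET0
    = 0.65 * 4
    = 2.60 mm/day


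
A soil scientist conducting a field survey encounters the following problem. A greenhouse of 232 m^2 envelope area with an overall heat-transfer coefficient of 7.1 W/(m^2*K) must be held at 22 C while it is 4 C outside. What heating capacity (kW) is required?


dT = 22 - (4) = 18 K
Q = U * A * dT
  = 7.1 * 232 * 18
  = 29649.60 W = 29.65 kW


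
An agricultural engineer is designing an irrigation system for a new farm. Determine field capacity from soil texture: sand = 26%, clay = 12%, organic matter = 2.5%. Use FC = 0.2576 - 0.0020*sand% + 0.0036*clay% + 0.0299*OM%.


FC = 0.2576 - 0.0020*26 + 0.0036*12 + 0.0299*2.5
   = 0.2576 - 0.0520 + 0.0432 + 0.0748
   = 0.3236


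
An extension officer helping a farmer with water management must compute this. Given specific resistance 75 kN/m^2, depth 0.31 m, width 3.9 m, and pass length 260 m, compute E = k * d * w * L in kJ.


E = k * d * w * L
  = 75 * 0.31 * 3.9 * 260
  = 23575.50 kJ


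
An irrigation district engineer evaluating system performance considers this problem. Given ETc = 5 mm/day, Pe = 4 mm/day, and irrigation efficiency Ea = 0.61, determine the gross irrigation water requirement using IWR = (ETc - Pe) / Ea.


IWR = (ETc - Pe) / Ea
    = (5 - 4) / 0.61
    = 1 / 0.61
    = 1.64 mm/day


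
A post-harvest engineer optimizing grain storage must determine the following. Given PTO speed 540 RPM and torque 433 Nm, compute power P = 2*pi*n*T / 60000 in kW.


P = 2*pi*n*T / 60000
  = 2*pi * 540 * 433 / 60000
  = 1469134.39 / 60000
  = 24.49 kW


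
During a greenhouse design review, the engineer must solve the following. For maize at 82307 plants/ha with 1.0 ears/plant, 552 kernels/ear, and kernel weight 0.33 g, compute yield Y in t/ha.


Y = density * ears * kernels * kw
  = 82307 * 1.0 * 552 * 0.33 g/ha
  = 14993043.12 g/ha
  = 14993.04 kg/ha = 14.99 t/ha


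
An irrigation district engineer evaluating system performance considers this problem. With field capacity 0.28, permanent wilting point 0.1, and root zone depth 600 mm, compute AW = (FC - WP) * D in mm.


AW = (FC - WP) * D
   = (0.28 - 0.1) * 600
   = 0.18 * 600
   = 108 mm


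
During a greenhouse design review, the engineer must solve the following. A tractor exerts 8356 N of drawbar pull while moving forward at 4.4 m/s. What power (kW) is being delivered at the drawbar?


P = F * v / 1000
  = 8356 * 4.4 / 1000
  = 36766.40 / 1000
  = 36.77 kW


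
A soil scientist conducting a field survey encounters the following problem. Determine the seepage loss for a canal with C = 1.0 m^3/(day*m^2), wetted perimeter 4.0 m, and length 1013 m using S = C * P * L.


S = C * P * L
  = 1.0 * 4.0 * 1013
  = 4052 m^3/day


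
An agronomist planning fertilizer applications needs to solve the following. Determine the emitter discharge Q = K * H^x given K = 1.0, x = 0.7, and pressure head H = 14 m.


Q = K * H^x
  = 1.0 * 14^0.7
  = 1.0 * 6.3429
  = 6.34 L/h


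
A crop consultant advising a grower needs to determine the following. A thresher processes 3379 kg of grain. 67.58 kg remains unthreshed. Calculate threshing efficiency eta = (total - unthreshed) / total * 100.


eta = (total - unthreshed) / total * 100
    = (3379 - 67.58) / 3379 * 100
    = 3311.42 / 3379 * 100
    = 98%


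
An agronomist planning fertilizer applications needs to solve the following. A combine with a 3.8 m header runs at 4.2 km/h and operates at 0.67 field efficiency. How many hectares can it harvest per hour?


C = w * v * eta_f / 10
  = 3.8 * 4.2 * 0.67 / 10
  = 10.69 / 10
  = 1.07 ha/h


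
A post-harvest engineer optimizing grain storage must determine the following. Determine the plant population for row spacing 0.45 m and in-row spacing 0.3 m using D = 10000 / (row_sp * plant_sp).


D = 10000 / (row_sp * plant_sp)
  = 10000 / (0.45 * 0.3)
  = 10000 / 0.1350
  = 74074.07 plants/ha


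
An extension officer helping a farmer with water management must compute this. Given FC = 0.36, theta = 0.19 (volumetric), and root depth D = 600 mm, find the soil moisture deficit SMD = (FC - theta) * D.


SMD = (FC - theta) * D
    = (0.36 - 0.19) * 600
    = 0.170 * 600
    = 102 mm


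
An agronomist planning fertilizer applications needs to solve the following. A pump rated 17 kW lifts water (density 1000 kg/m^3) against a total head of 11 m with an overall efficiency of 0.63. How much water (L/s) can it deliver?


Q = (P * 1000 * eta) / (rho * g * H)
  = (17 * 1000 * 0.63) / (1000 * 9.81 * 11)
  = 10710 / 107910
  = 0.09925 m^3/s = 99.25 L/s


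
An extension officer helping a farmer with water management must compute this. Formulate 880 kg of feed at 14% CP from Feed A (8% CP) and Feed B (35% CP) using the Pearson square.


parts_A = CP_b - target = 35 - 14 = 21
parts_B = target - CP_a = 14 - 8 = 6
total_parts = 21 + 6 = 27
Feed A = 880 * 21 / 27 = 684.44 kg
Feed B = 880 * 6 / 27 = 195.56 kg

684.44 kg
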